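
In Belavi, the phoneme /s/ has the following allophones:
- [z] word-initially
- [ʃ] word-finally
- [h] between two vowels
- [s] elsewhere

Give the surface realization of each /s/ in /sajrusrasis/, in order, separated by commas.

Occurrence 1 (position 1): word-initially → [z].
Occurrence 2 (position 6): no conditioning environment matches → elsewhere allophone [s].
Occurrence 3 (position 9): between two vowels → [h].
Occurrence 4 (position 11): word-finally → [ʃ].

[z], [s], [h], [ʃ]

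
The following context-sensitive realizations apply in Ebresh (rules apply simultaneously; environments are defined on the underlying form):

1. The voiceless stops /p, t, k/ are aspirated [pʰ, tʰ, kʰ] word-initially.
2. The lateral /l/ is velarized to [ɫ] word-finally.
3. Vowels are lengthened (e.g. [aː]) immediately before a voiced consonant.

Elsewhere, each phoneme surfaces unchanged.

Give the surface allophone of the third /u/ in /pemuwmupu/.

[u]

/u/ (word-final): rule 3 targets it, but not before a voiced consonant → unchanged [u].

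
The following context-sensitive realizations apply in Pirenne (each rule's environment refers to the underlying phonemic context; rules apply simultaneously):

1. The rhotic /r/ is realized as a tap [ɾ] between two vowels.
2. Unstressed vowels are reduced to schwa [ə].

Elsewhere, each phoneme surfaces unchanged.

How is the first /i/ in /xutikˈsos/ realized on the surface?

Rule 2 applies to /i/ (between /t/ and /k/: in an unstressed syllable) → [ə].

[ə]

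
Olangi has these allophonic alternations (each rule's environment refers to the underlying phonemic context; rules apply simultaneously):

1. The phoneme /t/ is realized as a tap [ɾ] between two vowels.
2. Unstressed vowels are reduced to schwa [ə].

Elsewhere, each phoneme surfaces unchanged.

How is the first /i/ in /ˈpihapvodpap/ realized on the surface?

/i/ — between /p/ and /h/; rule 2 does not apply here → [i].

[i]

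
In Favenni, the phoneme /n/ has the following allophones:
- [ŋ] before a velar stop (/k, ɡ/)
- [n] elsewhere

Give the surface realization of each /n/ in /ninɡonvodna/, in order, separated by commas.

Occurrence 1 (position 1): no conditioning environment matches → elsewhere allophone [n].
Occurrence 2 (position 3): before a velar stop → [ŋ].
Occurrence 3 (position 6): no conditioning environment matches → elsewhere allophone [n].
Occurrence 4 (position 10): no conditioning environment matches → elsewhere allophone [n].

[n], [ŋ], [n], [n]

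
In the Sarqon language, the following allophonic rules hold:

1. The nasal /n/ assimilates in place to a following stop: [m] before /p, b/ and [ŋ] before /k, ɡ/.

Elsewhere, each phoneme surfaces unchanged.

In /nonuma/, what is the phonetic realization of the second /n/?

/n/ (between /o/ and /u/) is in the target of rule 1 but the environment (before a labial or velar stop) is not met → [n].

[n]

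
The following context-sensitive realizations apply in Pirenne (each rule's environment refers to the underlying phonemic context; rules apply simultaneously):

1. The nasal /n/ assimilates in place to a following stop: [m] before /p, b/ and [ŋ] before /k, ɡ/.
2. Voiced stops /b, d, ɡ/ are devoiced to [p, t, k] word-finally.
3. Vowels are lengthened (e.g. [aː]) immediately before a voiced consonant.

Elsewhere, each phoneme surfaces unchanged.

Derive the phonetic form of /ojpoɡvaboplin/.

/o/ (word-initial) occurs before a voiced consonant → [oː] by rule 3.
/j/ — not in any rule's target class → [j].
/p/ — not in any rule's target class → [p].
/o/ meets the environment for rule 3 (before a voiced consonant) → [oː].
/ɡ/ (between /o/ and /v/) is in the target of rule 2 but the environment (word-finally) is not met → [ɡ].
/v/ — not in any rule's target class → [v].
/a/ (between /v/ and /b/) occurs before a voiced consonant → [aː] by rule 3.
/b/ — between /a/ and /o/; rule 2 does not apply here → [b].
/o/ (between /b/ and /p/): rule 3 targets it, but not before a voiced consonant → unchanged [o].
/p/ — not in any rule's target class → [p].
/l/ (between /p/ and /i/) is unaffected → [l].
Rule 3 applies to /i/ (between /l/ and /n/: before a voiced consonant) → [iː].
/n/ (word-final) is in the target of rule 1 but the environment (before a labial or velar stop) is not met → [n].

[oːjpoːɡvaːbopliːn]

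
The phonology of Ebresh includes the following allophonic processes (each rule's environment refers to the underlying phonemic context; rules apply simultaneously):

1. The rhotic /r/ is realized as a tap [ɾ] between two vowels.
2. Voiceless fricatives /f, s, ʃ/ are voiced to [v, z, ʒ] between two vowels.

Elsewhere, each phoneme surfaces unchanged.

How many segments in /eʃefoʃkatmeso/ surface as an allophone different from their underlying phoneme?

3

Segments that undergo a rule: /ʃ/ → [ʒ] (rule 2); /f/ → [v] (rule 2); /s/ → [z] (rule 2).
All other segments surface unchanged.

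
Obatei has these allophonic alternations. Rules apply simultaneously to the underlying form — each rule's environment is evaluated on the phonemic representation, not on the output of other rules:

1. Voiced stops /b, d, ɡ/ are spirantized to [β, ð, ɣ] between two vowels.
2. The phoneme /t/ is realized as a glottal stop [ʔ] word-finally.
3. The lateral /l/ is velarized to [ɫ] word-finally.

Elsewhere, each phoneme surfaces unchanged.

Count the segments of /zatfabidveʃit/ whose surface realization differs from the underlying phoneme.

2

Segments that undergo a rule: /b/ → [β] (rule 1); /t/ → [ʔ] (rule 2).
All other segments surface unchanged.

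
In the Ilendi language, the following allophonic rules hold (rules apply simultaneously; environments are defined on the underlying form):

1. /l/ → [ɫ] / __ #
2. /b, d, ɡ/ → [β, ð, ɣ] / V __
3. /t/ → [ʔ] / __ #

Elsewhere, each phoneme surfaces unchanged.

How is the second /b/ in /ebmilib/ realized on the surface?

[β]

/b/ meets the environment for rule 2 (immediately after a vowel) → [β].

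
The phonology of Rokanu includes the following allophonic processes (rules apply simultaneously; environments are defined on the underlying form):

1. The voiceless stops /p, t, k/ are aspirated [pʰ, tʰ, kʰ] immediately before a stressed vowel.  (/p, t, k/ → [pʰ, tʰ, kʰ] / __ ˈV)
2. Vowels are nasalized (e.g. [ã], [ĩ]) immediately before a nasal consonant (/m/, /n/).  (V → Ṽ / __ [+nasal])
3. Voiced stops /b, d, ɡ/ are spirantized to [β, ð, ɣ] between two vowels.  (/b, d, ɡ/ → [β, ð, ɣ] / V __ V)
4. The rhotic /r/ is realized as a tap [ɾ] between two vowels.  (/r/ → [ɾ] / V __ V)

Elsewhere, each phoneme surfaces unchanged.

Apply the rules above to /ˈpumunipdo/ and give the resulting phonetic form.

/p/ (word-initial): immediately before a stressed vowel, so rule 1 applies → [pʰ].
/u/ (between /p/ and /m/): before a nasal consonant, so rule 2 applies → [ũ].
/m/ (between /u/ and /u/): no rule targets it → [m].
/u/ meets the environment for rule 2 (before a nasal consonant) → [ũ].
/n/ — not in any rule's target class → [n].
/i/ — between /n/ and /p/; rule 2 does not apply here → [i].
/p/ (between /i/ and /d/) is in the target of rule 1 but the environment (immediately before a stressed vowel) is not met → [p].
/d/ — between /p/ and /o/; rule 3 does not apply here → [d].
/o/ (word-final): rule 2 targets it, but not before a nasal consonant → unchanged [o].

[ˈpʰũmũnipdo]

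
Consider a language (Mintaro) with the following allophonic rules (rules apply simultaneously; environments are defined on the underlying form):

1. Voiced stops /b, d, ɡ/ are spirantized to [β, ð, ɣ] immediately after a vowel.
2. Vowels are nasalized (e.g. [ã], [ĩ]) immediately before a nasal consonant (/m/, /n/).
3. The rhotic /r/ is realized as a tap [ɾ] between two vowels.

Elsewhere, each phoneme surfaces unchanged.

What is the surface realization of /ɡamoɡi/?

[ɡãmoɣi]

/ɡ/ (word-initial) is in the target of rule 1 but the environment (immediately after a vowel) is not met → [ɡ].
Rule 2 applies to /a/ (between /ɡ/ and /m/: before a nasal consonant) → [ã].
/m/ stays [m].
/o/ (between /m/ and /ɡ/): rule 2 targets it, but not before a nasal consonant → unchanged [o].
/ɡ/ (between /o/ and /i/): immediately after a vowel, so rule 1 applies → [ɣ].
/i/ (word-final) fails the environment for rule 2, so it stays [i].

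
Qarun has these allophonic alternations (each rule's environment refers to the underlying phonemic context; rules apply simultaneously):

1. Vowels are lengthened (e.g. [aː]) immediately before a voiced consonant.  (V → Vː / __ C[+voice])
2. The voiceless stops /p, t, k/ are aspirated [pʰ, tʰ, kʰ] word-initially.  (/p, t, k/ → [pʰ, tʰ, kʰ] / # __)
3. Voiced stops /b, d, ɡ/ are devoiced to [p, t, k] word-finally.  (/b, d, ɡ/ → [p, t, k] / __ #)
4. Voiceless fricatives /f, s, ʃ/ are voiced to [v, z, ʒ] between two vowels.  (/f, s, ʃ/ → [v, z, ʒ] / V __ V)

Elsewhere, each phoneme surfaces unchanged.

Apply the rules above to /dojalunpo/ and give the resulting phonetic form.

[doːjaːluːnpo]

/d/ — word-initial; rule 3 does not apply here → [d].
/o/ — between /d/ and /j/, before a voiced consonant — surfaces as [oː] (rule 1).
/j/ (between /o/ and /a/): no rule targets it → [j].
/a/ — between /j/ and /l/, before a voiced consonant — surfaces as [aː] (rule 1).
/l/ (between /a/ and /u/) is unaffected → [l].
/u/ — between /l/ and /n/, before a voiced consonant — surfaces as [uː] (rule 1).
/n/ stays [n].
/p/ (between /n/ and /o/): rule 2 targets it, but not word-initially → unchanged [p].
/o/ (word-final) is in the target of rule 1 but the environment (before a voiced consonant) is not met → [o].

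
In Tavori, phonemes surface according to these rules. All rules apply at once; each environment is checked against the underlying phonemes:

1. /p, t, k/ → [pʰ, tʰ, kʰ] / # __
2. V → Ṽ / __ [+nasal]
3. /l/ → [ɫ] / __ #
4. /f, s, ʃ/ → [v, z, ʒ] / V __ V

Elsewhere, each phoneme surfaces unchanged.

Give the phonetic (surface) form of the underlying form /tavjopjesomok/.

/t/ meets the environment for rule 1 (word-initially) → [tʰ].
/a/ (between /t/ and /v/): rule 2 targets it, but not before a nasal consonant → unchanged [a].
/v/ — not in any rule's target class → [v].
/j/ (between /v/ and /o/): no rule targets it → [j].
/o/ — between /j/ and /p/; rule 2 does not apply here → [o].
/p/ — between /o/ and /j/; rule 1 does not apply here → [p].
/j/ — not in any rule's target class → [j].
/e/ (between /j/ and /s/): rule 2 targets it, but not before a nasal consonant → unchanged [e].
/s/ (between /e/ and /o/) occurs between two vowels → [z] by rule 4.
/o/ (between /s/ and /m/) occurs before a nasal consonant → [õ] by rule 2.
/m/ (between /o/ and /o/) is unaffected → [m].
/o/ (between /m/ and /k/) fails the environment for rule 2, so it stays [o].
/k/ (word-final): rule 1 targets it, but not word-initially → unchanged [k].

[tʰavjopjezõmok]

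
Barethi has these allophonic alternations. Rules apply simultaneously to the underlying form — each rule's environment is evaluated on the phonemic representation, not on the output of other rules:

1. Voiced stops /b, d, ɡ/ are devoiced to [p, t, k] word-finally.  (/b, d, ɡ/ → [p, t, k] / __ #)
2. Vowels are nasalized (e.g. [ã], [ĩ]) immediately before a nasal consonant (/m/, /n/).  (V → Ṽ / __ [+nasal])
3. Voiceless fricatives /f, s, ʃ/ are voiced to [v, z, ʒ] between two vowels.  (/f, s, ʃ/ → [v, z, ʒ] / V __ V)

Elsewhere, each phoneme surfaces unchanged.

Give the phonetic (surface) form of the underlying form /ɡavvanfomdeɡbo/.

/ɡ/ (word-initial) fails the environment for rule 1, so it stays [ɡ].
/a/ (between /ɡ/ and /v/) is in the target of rule 2 but the environment (before a nasal consonant) is not met → [a].
/v/ (between /a/ and /v/) is unaffected → [v].
/v/ (between /v/ and /a/): no rule targets it → [v].
Rule 2 applies to /a/ (between /v/ and /n/: before a nasal consonant) → [ã].
/n/ stays [n].
/f/ — between /n/ and /o/; rule 3 does not apply here → [f].
Rule 2 applies to /o/ (between /f/ and /m/: before a nasal consonant) → [õ].
/m/ (between /o/ and /d/): no rule targets it → [m].
/d/ (between /m/ and /e/): rule 1 targets it, but not word-finally → unchanged [d].
/e/ — between /d/ and /ɡ/; rule 2 does not apply here → [e].
/ɡ/ — between /e/ and /b/; rule 1 does not apply here → [ɡ].
/b/ (between /ɡ/ and /o/) fails the environment for rule 1, so it stays [b].
/o/ — word-final; rule 2 does not apply here → [o].

[ɡavvãnfõmdeɡbo]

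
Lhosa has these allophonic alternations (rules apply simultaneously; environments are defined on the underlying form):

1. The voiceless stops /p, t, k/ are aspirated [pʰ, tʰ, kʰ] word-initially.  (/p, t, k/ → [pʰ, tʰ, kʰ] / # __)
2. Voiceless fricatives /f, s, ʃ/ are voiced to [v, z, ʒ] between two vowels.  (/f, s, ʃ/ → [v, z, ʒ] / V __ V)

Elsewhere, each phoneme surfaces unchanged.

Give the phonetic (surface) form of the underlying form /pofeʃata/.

/p/ (word-initial): word-initially, so rule 1 applies → [pʰ].
/o/ — not in any rule's target class → [o].
/f/ — between /o/ and /e/, between two vowels — surfaces as [v] (rule 2).
/e/ (between /f/ and /ʃ/) is unaffected → [e].
/ʃ/ — between /e/ and /a/, between two vowels — surfaces as [ʒ] (rule 2).
/a/ — not in any rule's target class → [a].
/t/ (between /a/ and /a/): rule 1 targets it, but not word-initially → unchanged [t].
/a/ — not in any rule's target class → [a].

[pʰoveʒata]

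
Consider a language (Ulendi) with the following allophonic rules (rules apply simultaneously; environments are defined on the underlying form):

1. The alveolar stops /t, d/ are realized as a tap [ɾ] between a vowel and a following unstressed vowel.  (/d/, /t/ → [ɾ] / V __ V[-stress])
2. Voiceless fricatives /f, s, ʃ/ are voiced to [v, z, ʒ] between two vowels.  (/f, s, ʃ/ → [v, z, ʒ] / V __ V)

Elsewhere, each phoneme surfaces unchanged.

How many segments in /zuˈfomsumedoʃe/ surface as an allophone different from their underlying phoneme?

Segments that undergo a rule: /f/ → [v] (rule 2); /d/ → [ɾ] (rule 1); /ʃ/ → [ʒ] (rule 2).
All other segments surface unchanged.

3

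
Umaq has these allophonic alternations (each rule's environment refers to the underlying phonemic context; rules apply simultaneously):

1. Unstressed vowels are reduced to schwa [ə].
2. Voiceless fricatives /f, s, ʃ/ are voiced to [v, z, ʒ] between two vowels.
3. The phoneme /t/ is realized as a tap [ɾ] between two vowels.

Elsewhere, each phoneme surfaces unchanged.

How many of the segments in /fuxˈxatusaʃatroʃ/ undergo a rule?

Segments that undergo a rule: /u/ → [ə] (rule 1); /t/ → [ɾ] (rule 3); /u/ → [ə] (rule 1); /s/ → [z] (rule 2); /a/ → [ə] (rule 1); /ʃ/ → [ʒ] (rule 2); /a/ → [ə] (rule 1); /o/ → [ə] (rule 1).
All other segments surface unchanged.

8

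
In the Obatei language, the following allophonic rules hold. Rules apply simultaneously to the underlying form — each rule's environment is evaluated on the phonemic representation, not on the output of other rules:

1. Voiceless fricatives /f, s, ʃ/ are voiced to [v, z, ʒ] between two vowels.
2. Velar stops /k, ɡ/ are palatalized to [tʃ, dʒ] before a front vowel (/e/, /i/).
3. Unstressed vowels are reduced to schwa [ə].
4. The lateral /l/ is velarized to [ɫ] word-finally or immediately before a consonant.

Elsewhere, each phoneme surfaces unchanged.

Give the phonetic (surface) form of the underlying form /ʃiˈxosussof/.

[ʃəˈxozəssəf]

/ʃ/ (word-initial) is in the target of rule 1 but the environment (between two vowels) is not met → [ʃ].
/i/ meets the environment for rule 3 (in an unstressed syllable) → [ə].
/x/ stays [x].
/o/ — between /x/ and /s/; rule 3 does not apply here → [o].
Rule 1 applies to /s/ (between /o/ and /u/: between two vowels) → [z].
Rule 3 applies to /u/ (between /s/ and /s/: in an unstressed syllable) → [ə].
/s/ — between /u/ and /s/; rule 1 does not apply here → [s].
/s/ (between /s/ and /o/) fails the environment for rule 1, so it stays [s].
/o/ meets the environment for rule 3 (in an unstressed syllable) → [ə].
/f/ (word-final) fails the environment for rule 1, so it stays [f].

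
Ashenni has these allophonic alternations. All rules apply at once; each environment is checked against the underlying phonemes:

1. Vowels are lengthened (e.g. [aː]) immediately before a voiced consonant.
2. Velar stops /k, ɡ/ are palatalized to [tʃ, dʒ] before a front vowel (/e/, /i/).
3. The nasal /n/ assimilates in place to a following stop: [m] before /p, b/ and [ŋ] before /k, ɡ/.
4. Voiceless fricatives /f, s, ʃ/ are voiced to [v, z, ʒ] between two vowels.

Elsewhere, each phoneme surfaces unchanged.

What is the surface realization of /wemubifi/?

[weːmuːbivi]

/w/ — not in any rule's target class → [w].
Rule 1 applies to /e/ (between /w/ and /m/: before a voiced consonant) → [eː].
/m/ (between /e/ and /u/) is unaffected → [m].
Rule 1 applies to /u/ (between /m/ and /b/: before a voiced consonant) → [uː].
/b/ stays [b].
/i/ (between /b/ and /f/) fails the environment for rule 1, so it stays [i].
/f/ meets the environment for rule 4 (between two vowels) → [v].
/i/ (word-final) fails the environment for rule 1, so it stays [i].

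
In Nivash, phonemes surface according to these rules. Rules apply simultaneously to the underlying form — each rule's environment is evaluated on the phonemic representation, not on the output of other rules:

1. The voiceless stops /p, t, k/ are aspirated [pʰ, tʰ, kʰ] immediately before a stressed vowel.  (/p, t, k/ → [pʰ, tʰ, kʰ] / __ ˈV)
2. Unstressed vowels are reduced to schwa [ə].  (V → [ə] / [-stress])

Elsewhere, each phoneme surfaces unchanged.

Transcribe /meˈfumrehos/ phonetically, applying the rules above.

[məˈfumrəhəs]

/m/ (word-initial) is unaffected → [m].
/e/ (between /m/ and /f/) occurs in an unstressed syllable → [ə] by rule 2.
/f/ stays [f].
/u/ (between /f/ and /m/) is in the target of rule 2 but the environment (in an unstressed syllable) is not met → [u].
/m/ (between /u/ and /r/): no rule targets it → [m].
/r/ (between /m/ and /e/) is unaffected → [r].
/e/ — between /r/ and /h/, in an unstressed syllable — surfaces as [ə] (rule 2).
/h/ stays [h].
/o/ (between /h/ and /s/): in an unstressed syllable, so rule 2 applies → [ə].
/s/ — not in any rule's target class → [s].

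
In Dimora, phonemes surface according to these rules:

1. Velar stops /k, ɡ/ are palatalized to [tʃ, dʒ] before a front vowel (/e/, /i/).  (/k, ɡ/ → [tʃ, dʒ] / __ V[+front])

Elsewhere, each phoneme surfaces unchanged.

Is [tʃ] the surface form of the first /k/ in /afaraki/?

/k/ (between /a/ and /i/) occurs before a front vowel → [tʃ] by rule 1.
The actual realization is [tʃ], which matches [tʃ].

Yes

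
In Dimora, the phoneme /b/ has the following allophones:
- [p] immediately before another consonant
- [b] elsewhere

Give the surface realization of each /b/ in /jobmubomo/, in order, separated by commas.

Occurrence 1 (position 3): immediately before another consonant → [p].
Occurrence 2 (position 6): no conditioning environment matches → elsewhere allophone [b].

[p], [b]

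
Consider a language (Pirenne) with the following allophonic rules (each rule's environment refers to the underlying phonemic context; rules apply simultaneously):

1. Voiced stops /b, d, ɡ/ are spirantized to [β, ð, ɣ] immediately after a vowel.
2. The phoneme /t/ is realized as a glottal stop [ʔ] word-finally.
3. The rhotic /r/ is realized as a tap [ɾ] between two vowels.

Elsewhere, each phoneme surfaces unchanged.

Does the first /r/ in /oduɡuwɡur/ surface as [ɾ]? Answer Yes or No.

/r/ — word-final; rule 3 does not apply here → [r].
The actual realization is [r], not [ɾ].

No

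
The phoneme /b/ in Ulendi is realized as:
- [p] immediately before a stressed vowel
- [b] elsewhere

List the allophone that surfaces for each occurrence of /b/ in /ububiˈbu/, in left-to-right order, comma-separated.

Occurrence 1 (position 2): no conditioning environment matches → elsewhere allophone [b].
Occurrence 2 (position 4): no conditioning environment matches → elsewhere allophone [b].
Occurrence 3 (position 6): immediately before a stressed vowel → [p].

[b], [b], [p]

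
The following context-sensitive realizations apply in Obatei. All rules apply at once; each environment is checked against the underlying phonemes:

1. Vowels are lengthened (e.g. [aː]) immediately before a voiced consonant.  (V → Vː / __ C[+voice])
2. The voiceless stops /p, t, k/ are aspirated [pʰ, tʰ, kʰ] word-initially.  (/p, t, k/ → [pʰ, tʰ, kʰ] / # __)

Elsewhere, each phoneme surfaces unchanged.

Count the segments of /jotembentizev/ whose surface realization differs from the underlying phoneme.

Segments that undergo a rule: /e/ → [eː] (rule 1); /e/ → [eː] (rule 1); /i/ → [iː] (rule 1); /e/ → [eː] (rule 1).
All other segments surface unchanged.

4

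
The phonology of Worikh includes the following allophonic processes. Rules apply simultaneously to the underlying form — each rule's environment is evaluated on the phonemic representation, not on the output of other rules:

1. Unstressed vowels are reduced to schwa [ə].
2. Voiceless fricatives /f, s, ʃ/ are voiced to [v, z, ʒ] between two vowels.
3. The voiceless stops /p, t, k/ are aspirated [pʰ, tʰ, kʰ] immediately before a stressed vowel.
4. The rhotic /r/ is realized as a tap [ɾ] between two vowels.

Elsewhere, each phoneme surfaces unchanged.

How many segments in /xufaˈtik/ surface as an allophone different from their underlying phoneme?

Segments that undergo a rule: /u/ → [ə] (rule 1); /f/ → [v] (rule 2); /a/ → [ə] (rule 1); /t/ → [tʰ] (rule 3).
All other segments surface unchanged.

4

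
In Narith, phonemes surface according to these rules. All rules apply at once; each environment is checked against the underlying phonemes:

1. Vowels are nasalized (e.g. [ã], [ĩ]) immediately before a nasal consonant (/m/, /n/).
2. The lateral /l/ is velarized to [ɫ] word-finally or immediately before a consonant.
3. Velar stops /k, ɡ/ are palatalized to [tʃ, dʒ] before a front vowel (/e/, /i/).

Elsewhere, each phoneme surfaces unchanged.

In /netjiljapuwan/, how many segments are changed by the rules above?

2

Segments that undergo a rule: /l/ → [ɫ] (rule 2); /a/ → [ã] (rule 1).
All other segments surface unchanged.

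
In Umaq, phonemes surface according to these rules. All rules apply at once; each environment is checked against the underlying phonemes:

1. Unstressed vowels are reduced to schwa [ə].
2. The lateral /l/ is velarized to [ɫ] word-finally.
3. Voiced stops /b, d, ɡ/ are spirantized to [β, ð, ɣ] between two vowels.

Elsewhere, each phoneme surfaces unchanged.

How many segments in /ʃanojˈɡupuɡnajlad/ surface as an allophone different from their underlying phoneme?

5

Segments that undergo a rule: /a/ → [ə] (rule 1); /o/ → [ə] (rule 1); /u/ → [ə] (rule 1); /a/ → [ə] (rule 1); /a/ → [ə] (rule 1).
All other segments surface unchanged.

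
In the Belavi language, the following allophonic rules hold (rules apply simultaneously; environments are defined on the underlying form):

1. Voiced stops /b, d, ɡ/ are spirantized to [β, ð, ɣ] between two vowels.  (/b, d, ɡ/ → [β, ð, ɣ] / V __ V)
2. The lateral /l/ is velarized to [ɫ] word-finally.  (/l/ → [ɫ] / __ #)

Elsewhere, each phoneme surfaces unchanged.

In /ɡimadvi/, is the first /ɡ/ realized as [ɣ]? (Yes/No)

/ɡ/ — word-initial; rule 1 does not apply here → [ɡ].
The actual realization is [ɡ], not [ɣ].

No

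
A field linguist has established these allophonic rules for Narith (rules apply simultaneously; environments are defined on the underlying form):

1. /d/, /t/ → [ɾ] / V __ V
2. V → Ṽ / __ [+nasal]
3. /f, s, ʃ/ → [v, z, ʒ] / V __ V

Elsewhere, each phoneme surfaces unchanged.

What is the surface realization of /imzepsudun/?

/i/ (word-initial) occurs before a nasal consonant → [ĩ] by rule 2.
/m/ (between /i/ and /z/) is unaffected → [m].
/z/ (between /m/ and /e/) is unaffected → [z].
/e/ — between /z/ and /p/; rule 2 does not apply here → [e].
/p/ (between /e/ and /s/): no rule targets it → [p].
/s/ (between /p/ and /u/) is in the target of rule 3 but the environment (between two vowels) is not met → [s].
/u/ — between /s/ and /d/; rule 2 does not apply here → [u].
/d/ — between /u/ and /u/, between two vowels — surfaces as [ɾ] (rule 1).
/u/ meets the environment for rule 2 (before a nasal consonant) → [ũ].
/n/ — not in any rule's target class → [n].

[ĩmzepsuɾũn]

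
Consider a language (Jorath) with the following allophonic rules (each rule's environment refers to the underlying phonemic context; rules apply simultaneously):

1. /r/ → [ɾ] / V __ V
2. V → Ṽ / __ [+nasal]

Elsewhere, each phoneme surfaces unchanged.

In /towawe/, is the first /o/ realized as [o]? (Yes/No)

Yes

/o/ (between /t/ and /w/) fails the environment for rule 2, so it stays [o].
The actual realization is [o], which matches [o].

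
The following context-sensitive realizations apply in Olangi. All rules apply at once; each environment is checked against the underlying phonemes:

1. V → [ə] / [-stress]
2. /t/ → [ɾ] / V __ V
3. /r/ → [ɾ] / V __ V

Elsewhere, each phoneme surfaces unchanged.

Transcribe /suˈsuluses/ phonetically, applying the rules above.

/s/ (word-initial): no rule targets it → [s].
/u/ — between /s/ and /s/, in an unstressed syllable — surfaces as [ə] (rule 1).
/s/ (between /u/ and /u/) is unaffected → [s].
/u/ (between /s/ and /l/) is in the target of rule 1 but the environment (in an unstressed syllable) is not met → [u].
/l/ (between /u/ and /u/) is unaffected → [l].
/u/ — between /l/ and /s/, in an unstressed syllable — surfaces as [ə] (rule 1).
/s/ (between /u/ and /e/) is unaffected → [s].
/e/ — between /s/ and /s/, in an unstressed syllable — surfaces as [ə] (rule 1).
/s/ (word-final) is unaffected → [s].

[səˈsuləsəs]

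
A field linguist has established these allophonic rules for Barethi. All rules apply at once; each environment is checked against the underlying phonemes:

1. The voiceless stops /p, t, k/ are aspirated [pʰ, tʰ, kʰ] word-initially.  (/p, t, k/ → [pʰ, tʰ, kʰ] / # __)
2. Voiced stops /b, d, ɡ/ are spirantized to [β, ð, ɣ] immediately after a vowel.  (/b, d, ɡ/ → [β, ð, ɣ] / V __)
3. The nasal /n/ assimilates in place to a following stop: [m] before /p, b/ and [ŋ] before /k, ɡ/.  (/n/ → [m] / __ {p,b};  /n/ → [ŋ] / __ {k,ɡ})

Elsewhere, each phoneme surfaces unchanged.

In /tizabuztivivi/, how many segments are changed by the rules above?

2

Segments that undergo a rule: /t/ → [tʰ] (rule 1); /b/ → [β] (rule 2).
All other segments surface unchanged.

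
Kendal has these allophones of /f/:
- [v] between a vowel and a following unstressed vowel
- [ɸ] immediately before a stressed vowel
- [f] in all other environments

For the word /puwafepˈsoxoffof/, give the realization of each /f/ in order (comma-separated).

Occurrence 1 (position 5): between a vowel and a following unstressed vowel → [v].
Occurrence 2 (position 12): no conditioning environment matches → elsewhere allophone [f].
Occurrence 3 (position 13): no conditioning environment matches → elsewhere allophone [f].
Occurrence 4 (position 15): no conditioning environment matches → elsewhere allophone [f].

[v], [f], [f], [f]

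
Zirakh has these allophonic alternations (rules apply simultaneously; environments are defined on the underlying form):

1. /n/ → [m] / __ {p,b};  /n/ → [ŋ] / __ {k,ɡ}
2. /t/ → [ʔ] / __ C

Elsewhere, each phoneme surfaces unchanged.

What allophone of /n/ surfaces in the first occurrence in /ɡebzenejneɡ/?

[n]

/n/ (between /e/ and /e/): rule 1 targets it, but not before a labial or velar stop → unchanged [n].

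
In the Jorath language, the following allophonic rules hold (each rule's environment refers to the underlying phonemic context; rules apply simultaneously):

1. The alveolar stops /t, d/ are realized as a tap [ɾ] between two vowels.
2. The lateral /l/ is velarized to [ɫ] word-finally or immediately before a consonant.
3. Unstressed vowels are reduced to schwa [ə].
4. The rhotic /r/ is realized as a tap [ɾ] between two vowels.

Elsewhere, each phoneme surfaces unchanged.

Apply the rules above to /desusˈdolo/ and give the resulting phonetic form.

[dəsəsˈdolə]

/d/ (word-initial): rule 1 targets it, but not between two vowels → unchanged [d].
/e/ (between /d/ and /s/): in an unstressed syllable, so rule 3 applies → [ə].
/s/ — not in any rule's target class → [s].
/u/ (between /s/ and /s/): in an unstressed syllable, so rule 3 applies → [ə].
/s/ — not in any rule's target class → [s].
/d/ — between /s/ and /o/; rule 1 does not apply here → [d].
/o/ (between /d/ and /l/): rule 3 targets it, but not in an unstressed syllable → unchanged [o].
/l/ (between /o/ and /o/) fails the environment for rule 2, so it stays [l].
Rule 3 applies to /o/ (word-final: in an unstressed syllable) → [ə].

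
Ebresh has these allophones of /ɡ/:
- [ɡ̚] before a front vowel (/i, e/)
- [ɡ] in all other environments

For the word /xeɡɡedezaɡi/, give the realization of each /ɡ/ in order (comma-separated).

[ɡ], [ɡ̚], [ɡ̚]

Occurrence 1 (position 3): no conditioning environment matches → elsewhere allophone [ɡ].
Occurrence 2 (position 4): before a front vowel (/i, e/) → [ɡ̚].
Occurrence 3 (position 10): before a front vowel (/i, e/) → [ɡ̚].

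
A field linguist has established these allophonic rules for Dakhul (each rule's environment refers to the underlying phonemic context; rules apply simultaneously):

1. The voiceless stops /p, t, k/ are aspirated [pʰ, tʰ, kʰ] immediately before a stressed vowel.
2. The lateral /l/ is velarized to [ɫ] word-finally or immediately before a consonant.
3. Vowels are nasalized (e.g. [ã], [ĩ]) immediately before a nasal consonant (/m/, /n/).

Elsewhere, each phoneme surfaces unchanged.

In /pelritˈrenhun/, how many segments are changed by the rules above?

3

Segments that undergo a rule: /l/ → [ɫ] (rule 2); /e/ → [ẽ] (rule 3); /u/ → [ũ] (rule 3).
All other segments surface unchanged.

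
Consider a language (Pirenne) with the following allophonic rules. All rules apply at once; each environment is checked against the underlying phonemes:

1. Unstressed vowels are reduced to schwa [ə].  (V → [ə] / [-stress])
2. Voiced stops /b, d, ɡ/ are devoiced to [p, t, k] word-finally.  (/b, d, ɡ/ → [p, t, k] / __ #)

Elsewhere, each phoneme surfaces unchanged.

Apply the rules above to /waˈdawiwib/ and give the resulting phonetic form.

[wəˈdawəwəp]

/w/ stays [w].
/a/ meets the environment for rule 1 (in an unstressed syllable) → [ə].
/d/ (between /a/ and /a/): rule 2 targets it, but not word-finally → unchanged [d].
/a/ (between /d/ and /w/) fails the environment for rule 1, so it stays [a].
/w/ stays [w].
/i/ meets the environment for rule 1 (in an unstressed syllable) → [ə].
/w/ — not in any rule's target class → [w].
/i/ meets the environment for rule 1 (in an unstressed syllable) → [ə].
Rule 2 applies to /b/ (word-final: word-finally) → [p].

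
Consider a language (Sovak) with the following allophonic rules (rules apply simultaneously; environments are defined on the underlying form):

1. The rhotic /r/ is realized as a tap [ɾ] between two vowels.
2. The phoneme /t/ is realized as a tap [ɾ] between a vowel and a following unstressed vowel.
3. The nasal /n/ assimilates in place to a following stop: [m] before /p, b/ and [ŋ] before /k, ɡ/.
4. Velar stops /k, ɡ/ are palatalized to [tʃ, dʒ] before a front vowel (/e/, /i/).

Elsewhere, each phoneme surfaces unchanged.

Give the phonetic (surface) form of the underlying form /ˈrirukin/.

[ˈriɾutʃin]

/r/ (word-initial) fails the environment for rule 1, so it stays [r].
/i/ (between /r/ and /r/) is unaffected → [i].
/r/ (between /i/ and /u/): between two vowels, so rule 1 applies → [ɾ].
/u/ (between /r/ and /k/) is unaffected → [u].
/k/ — between /u/ and /i/, before a front vowel — surfaces as [tʃ] (rule 4).
/i/ (between /k/ and /n/): no rule targets it → [i].
/n/ — word-final; rule 3 does not apply here → [n].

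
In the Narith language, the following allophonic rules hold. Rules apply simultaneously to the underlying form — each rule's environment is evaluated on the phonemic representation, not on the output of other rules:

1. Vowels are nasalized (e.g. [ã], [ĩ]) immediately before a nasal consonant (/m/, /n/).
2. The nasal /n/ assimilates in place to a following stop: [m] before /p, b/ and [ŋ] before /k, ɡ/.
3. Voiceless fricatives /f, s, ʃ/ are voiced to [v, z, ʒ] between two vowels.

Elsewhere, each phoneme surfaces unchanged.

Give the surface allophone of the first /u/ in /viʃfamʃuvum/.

[u]

/u/ (between /ʃ/ and /v/) is in the target of rule 1 but the environment (before a nasal consonant) is not met → [u].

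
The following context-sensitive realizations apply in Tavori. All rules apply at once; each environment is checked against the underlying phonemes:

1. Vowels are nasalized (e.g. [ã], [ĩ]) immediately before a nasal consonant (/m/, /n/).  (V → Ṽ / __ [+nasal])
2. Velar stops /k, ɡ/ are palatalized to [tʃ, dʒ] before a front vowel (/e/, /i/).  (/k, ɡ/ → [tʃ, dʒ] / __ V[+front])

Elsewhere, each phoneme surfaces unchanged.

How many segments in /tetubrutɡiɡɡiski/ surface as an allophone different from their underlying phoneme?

3

Segments that undergo a rule: /ɡ/ → [dʒ] (rule 2); /ɡ/ → [dʒ] (rule 2); /k/ → [tʃ] (rule 2).
All other segments surface unchanged.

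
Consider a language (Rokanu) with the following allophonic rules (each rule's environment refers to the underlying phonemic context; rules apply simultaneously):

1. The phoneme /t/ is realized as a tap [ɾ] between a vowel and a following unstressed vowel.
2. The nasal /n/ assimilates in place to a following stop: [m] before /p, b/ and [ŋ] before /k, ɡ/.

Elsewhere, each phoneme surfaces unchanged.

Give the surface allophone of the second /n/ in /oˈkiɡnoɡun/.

/n/ — word-final; rule 2 does not apply here → [n].

[n]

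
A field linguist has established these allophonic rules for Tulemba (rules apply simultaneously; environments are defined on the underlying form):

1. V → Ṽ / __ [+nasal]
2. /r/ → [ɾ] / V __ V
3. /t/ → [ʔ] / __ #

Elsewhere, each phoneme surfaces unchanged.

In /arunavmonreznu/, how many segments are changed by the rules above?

Segments that undergo a rule: /r/ → [ɾ] (rule 2); /u/ → [ũ] (rule 1); /o/ → [õ] (rule 1).
All other segments surface unchanged.

3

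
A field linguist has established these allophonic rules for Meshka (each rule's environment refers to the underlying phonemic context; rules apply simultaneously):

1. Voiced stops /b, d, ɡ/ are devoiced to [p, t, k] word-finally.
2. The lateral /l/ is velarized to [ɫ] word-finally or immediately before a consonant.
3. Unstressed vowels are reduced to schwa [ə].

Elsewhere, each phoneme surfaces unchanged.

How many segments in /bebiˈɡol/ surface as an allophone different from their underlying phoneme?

3

Segments that undergo a rule: /e/ → [ə] (rule 3); /i/ → [ə] (rule 3); /l/ → [ɫ] (rule 2).
All other segments surface unchanged.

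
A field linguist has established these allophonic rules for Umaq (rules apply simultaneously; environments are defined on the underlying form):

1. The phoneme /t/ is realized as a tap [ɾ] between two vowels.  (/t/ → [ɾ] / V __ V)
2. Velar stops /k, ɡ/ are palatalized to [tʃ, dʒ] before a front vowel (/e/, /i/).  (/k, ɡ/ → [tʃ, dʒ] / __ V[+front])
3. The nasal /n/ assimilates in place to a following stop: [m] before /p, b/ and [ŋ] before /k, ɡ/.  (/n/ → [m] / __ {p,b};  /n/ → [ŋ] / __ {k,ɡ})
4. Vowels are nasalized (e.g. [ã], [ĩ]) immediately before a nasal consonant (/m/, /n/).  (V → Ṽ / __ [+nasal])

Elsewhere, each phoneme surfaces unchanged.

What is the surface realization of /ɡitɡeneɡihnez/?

/ɡ/ (word-initial): before a front vowel, so rule 2 applies → [dʒ].
/i/ — between /ɡ/ and /t/; rule 4 does not apply here → [i].
/t/ — between /i/ and /ɡ/; rule 1 does not apply here → [t].
/ɡ/ (between /t/ and /e/) occurs before a front vowel → [dʒ] by rule 2.
/e/ meets the environment for rule 4 (before a nasal consonant) → [ẽ].
/n/ (between /e/ and /e/): rule 3 targets it, but not before a labial or velar stop → unchanged [n].
/e/ (between /n/ and /ɡ/) fails the environment for rule 4, so it stays [e].
/ɡ/ (between /e/ and /i/): before a front vowel, so rule 2 applies → [dʒ].
/i/ — between /ɡ/ and /h/; rule 4 does not apply here → [i].
/h/ (between /i/ and /n/): no rule targets it → [h].
/n/ (between /h/ and /e/): rule 3 targets it, but not before a labial or velar stop → unchanged [n].
/e/ (between /n/ and /z/) fails the environment for rule 4, so it stays [e].
/z/ stays [z].

[dʒitdʒẽnedʒihnez]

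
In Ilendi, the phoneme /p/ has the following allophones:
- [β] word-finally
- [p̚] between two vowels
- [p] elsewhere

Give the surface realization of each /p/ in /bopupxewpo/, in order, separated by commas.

Occurrence 1 (position 3): between two vowels → [p̚].
Occurrence 2 (position 5): no conditioning environment matches → elsewhere allophone [p].
Occurrence 3 (position 9): no conditioning environment matches → elsewhere allophone [p].

[p̚], [p], [p]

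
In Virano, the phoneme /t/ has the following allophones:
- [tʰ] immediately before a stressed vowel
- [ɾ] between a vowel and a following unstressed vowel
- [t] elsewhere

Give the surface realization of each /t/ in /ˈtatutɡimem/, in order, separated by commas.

Occurrence 1 (position 1): immediately before a stressed vowel → [tʰ].
Occurrence 2 (position 3): between a vowel and an unstressed vowel → [ɾ].
Occurrence 3 (position 5): no conditioning environment matches → elsewhere allophone [t].

[tʰ], [ɾ], [t]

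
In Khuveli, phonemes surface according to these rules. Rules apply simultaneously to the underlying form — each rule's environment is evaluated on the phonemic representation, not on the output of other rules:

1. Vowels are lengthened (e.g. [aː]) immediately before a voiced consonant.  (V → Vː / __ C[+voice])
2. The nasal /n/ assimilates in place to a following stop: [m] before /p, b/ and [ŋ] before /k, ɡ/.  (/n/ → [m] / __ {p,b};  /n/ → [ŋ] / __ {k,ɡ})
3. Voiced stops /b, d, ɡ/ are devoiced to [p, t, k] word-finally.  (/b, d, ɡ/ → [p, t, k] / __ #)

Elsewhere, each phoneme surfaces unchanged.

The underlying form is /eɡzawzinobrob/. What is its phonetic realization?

[eːɡzaːwziːnoːbroːp]

Rule 1 applies to /e/ (word-initial: before a voiced consonant) → [eː].
/ɡ/ (between /e/ and /z/): rule 3 targets it, but not word-finally → unchanged [ɡ].
/z/ (between /ɡ/ and /a/) is unaffected → [z].
/a/ — between /z/ and /w/, before a voiced consonant — surfaces as [aː] (rule 1).
/w/ (between /a/ and /z/) is unaffected → [w].
/z/ (between /w/ and /i/) is unaffected → [z].
/i/ (between /z/ and /n/): before a voiced consonant, so rule 1 applies → [iː].
/n/ (between /i/ and /o/) fails the environment for rule 2, so it stays [n].
/o/ meets the environment for rule 1 (before a voiced consonant) → [oː].
/b/ (between /o/ and /r/) is in the target of rule 3 but the environment (word-finally) is not met → [b].
/r/ stays [r].
Rule 1 applies to /o/ (between /r/ and /b/: before a voiced consonant) → [oː].
Rule 3 applies to /b/ (word-final: word-finally) → [p].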